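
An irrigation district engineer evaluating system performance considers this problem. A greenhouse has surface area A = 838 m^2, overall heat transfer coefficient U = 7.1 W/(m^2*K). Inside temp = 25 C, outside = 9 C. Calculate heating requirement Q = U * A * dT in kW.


dT = 25 - (9) = 16 K
Q = U * A * dT
  = 7.1 * 838 * 16
  = 95196.80 W = 95.20 kW


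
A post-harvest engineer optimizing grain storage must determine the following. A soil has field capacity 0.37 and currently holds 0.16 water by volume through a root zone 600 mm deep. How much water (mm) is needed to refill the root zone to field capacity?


SMD = (FC - theta) * D
    = (0.37 - 0.16) * 600
    = 0.210 * 600
    = 126 mm


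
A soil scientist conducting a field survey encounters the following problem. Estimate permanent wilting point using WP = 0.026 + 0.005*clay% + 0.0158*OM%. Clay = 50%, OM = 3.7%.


WP = 0.026 + 0.005*50 + 0.0158*3.7
   = 0.026 + 0.2500 + 0.0585
   = 0.3345


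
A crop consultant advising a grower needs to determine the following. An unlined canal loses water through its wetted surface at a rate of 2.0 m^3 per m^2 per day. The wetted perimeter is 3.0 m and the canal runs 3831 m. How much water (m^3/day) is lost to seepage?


S = C * P * L
  = 2.0 * 3.0 * 3831
  = 22986 m^3/day


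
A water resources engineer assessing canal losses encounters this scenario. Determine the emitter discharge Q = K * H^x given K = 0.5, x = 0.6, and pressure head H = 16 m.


Q = K * H^x
  = 0.5 * 16^0.6
  = 0.5 * 5.2780
  = 2.64 L/h


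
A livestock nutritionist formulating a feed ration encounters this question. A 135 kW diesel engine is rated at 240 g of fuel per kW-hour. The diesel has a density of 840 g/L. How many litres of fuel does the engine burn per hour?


FC = P * BSFC / rho_fuel
   = 135 * 240 / 840
   = 32400 / 840
   = 38.57 L/h


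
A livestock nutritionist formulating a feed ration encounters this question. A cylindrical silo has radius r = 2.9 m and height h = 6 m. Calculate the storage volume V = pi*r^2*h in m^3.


V = pi * r^2 * h
  = pi * 2.9^2 * 6
  = pi * 8.41 * 6
  = 158.52 m^3


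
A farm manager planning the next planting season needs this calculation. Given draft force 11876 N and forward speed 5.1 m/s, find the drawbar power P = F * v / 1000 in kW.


P = F * v / 1000
  = 11876 * 5.1 / 1000
  = 60567.60 / 1000
  = 60.57 kW


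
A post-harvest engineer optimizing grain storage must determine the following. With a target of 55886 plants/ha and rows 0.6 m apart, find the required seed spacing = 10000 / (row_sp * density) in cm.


spacing = 10000 / (row_sp * density)
        = 10000 / (0.6 * 55886)
        = 10000 / 33531.60
        = 0.29823 m = 29.82 cm


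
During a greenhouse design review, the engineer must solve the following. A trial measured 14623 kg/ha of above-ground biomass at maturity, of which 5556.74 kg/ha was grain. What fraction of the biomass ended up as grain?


HI = grain_yield / biomass
   = 5556.74 / 14623
   = 0.38


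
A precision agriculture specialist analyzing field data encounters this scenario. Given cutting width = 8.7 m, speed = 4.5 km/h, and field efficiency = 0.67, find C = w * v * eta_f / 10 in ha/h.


C = w * v * eta_f / 10
  = 8.7 * 4.5 * 0.67 / 10
  = 26.23 / 10
  = 2.62 ha/h


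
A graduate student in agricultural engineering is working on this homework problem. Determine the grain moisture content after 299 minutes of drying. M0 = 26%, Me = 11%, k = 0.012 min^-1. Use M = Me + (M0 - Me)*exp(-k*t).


M = Me + (M0 - Me) * e^(-k*t)
  = 11 + (26 - 11) * e^(-0.012*299)
  = 11 + 15 * e^(-3.588)
  = 11 + 15 * 0.02765
  = 11 + 0.4148
  = 11.41%


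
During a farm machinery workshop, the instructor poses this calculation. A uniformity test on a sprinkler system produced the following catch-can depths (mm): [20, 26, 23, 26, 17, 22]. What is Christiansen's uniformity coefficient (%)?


xbar = 134 / 6 = 22.333
sum|xi - xbar| = 16
CU = 100 * (1 - 16 / (6 * 22.333))
   = 100 * (1 - 0.1194)
   = 88.06%


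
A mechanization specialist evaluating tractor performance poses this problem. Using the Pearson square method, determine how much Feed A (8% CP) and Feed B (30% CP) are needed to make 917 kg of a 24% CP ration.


parts_A = CP_b - target = 30 - 24 = 6
parts_B = target - CP_a = 24 - 8 = 16
total_parts = 6 + 16 = 22
Feed A = 917 * 6 / 22 = 250.09 kg
Feed B = 917 * 16 / 22 = 666.91 kg

250.09 kg


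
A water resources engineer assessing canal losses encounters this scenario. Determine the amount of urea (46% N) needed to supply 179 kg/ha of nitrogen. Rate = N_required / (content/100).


Rate = N_required / (N_content / 100)
     = 179 / (46 / 100)
     = 179 / 0.46
     = 389.13 kg/ha


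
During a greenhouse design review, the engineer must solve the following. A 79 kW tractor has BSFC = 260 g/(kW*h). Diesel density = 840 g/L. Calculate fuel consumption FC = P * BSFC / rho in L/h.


FC = P * BSFC / rho_fuel
   = 79 * 260 / 840
   = 20540 / 840
   = 24.45 L/h


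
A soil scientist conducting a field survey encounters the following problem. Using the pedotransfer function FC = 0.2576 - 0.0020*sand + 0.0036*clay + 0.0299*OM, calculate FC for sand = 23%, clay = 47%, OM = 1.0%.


FC = 0.2576 - 0.0020*23 + 0.0036*47 + 0.0299*1.0
   = 0.2576 - 0.0460 + 0.1692 + 0.0299
   = 0.4107


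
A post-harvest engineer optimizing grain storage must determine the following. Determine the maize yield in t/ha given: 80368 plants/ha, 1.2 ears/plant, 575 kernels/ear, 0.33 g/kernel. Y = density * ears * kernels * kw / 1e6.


Y = density * ears * kernels * kw
  = 80368 * 1.2 * 575 * 0.33 g/ha
  = 18299793.60 g/ha
  = 18299.79 kg/ha = 18.30 t/ha


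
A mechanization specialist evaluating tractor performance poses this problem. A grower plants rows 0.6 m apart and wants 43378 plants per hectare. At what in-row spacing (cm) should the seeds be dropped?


spacing = 10000 / (row_sp * density)
        = 10000 / (0.6 * 43378)
        = 10000 / 26026.80
        = 0.38422 m = 38.42 cm


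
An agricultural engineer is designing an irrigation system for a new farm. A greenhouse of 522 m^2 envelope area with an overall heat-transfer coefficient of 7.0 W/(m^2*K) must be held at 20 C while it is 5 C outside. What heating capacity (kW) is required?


dT = 20 - (5) = 15 K
Q = U * A * dT
  = 7.0 * 522 * 15
  = 54810 W = 54.81 kW


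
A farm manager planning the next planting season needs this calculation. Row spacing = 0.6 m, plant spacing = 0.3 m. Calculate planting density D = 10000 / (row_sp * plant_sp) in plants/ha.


D = 10000 / (row_sp * plant_sp)
  = 10000 / (0.6 * 0.3)
  = 10000 / 0.1800
  = 55555.56 plants/ha


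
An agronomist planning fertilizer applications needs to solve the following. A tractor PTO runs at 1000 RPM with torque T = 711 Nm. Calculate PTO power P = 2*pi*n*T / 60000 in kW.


P = 2*pi*n*T / 60000
  = 2*pi * 1000 * 711 / 60000
  = 4467344.75 / 60000
  = 74.46 kW


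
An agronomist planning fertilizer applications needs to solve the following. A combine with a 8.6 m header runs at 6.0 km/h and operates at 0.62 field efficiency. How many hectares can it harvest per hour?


C = w * v * eta_f / 10
  = 8.6 * 6.0 * 0.62 / 10
  = 31.99 / 10
  = 3.20 ha/h


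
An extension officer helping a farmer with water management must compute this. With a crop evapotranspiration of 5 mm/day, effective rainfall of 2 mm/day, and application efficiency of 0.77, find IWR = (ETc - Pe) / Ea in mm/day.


IWR = (ETc - Pe) / Ea
    = (5 - 2) / 0.77
    = 3 / 0.77
    = 3.90 mm/day


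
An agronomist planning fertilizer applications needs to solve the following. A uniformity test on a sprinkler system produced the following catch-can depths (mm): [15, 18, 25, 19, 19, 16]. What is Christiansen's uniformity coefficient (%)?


xbar = 112 / 6 = 18.667
sum|xi - xbar| = 14
CU = 100 * (1 - 14 / (6 * 18.667))
   = 100 * (1 - 0.1250)
   = 87.50%


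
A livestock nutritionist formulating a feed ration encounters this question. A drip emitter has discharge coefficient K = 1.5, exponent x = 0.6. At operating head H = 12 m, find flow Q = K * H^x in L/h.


Q = K * H^x
  = 1.5 * 12^0.6
  = 1.5 * 4.4413
  = 6.66 L/h


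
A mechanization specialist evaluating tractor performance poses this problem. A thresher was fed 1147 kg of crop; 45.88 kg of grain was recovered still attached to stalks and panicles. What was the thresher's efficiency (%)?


eta = (total - unthreshed) / total * 100
    = (1147 - 45.88) / 1147 * 100
    = 1101.12 / 1147 * 100
    = 96%


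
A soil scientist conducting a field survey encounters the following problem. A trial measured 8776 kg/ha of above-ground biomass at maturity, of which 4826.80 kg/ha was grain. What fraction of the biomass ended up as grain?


HI = grain_yield / biomass
   = 4826.80 / 8776
   = 0.55


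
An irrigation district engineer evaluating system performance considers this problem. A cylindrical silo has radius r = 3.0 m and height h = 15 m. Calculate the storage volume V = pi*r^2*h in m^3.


V = pi * r^2 * h
  = pi * 3.0^2 * 15
  = pi * 9 * 15
  = 424.12 m^3


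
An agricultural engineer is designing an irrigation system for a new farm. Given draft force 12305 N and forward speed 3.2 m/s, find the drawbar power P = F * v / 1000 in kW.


P = F * v / 1000
  = 12305 * 3.2 / 1000
  = 39376 / 1000
  = 39.38 kW


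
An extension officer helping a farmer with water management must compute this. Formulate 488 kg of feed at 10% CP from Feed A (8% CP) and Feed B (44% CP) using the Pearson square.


parts_A = CP_b - target = 44 - 10 = 34
parts_B = target - CP_a = 10 - 8 = 2
total_parts = 34 + 2 = 36
Feed A = 488 * 34 / 36 = 460.89 kg
Feed B = 488 * 2 / 36 = 27.11 kg

460.89 kg


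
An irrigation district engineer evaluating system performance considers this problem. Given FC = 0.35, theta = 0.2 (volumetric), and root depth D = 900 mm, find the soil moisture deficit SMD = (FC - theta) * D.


SMD = (FC - theta) * D
    = (0.35 - 0.2) * 900
    = 0.150 * 900
    = 135 mm


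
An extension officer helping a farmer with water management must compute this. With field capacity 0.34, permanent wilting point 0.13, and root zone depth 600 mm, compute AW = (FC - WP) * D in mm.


AW = (FC - WP) * D
   = (0.34 - 0.13) * 600
   = 0.21 * 600
   = 126 mm


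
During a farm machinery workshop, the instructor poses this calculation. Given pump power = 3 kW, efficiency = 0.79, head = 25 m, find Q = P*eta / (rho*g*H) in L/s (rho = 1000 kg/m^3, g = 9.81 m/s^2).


Q = (P * 1000 * eta) / (rho * g * H)
  = (3 * 1000 * 0.79) / (1000 * 9.81 * 25)
  = 2370 / 245250
  = 0.00966 m^3/s = 9.66 L/s


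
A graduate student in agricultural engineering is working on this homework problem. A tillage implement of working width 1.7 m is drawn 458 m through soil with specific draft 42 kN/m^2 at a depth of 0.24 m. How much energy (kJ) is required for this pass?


E = k * d * w * L
  = 42 * 0.24 * 1.7 * 458
  = 7848.29 kJ


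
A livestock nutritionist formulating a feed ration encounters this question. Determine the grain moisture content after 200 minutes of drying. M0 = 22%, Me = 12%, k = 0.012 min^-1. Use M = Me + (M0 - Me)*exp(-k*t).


M = Me + (M0 - Me) * e^(-k*t)
  = 12 + (22 - 12) * e^(-0.012*200)
  = 12 + 10 * e^(-2.400)
  = 12 + 10 * 0.09072
  = 12 + 0.9072
  = 12.91%


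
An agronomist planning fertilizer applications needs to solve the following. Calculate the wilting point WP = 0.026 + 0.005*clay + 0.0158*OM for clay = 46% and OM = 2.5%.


WP = 0.026 + 0.005*46 + 0.0158*2.5
   = 0.026 + 0.2300 + 0.0395
   = 0.2955


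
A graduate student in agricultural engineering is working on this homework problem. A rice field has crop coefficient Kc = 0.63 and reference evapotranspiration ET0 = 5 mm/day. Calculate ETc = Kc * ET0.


ETc = Kc * ET0
    = 0.63 * 5
    = 3.15 mm/day


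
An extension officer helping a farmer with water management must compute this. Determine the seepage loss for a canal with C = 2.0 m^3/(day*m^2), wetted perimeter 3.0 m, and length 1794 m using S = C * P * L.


S = C * P * L
  = 2.0 * 3.0 * 1794
  = 10764 m^3/day


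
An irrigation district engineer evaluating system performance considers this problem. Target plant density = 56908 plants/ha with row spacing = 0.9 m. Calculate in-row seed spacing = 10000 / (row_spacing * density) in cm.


spacing = 10000 / (row_sp * density)
        = 10000 / (0.9 * 56908)
        = 10000 / 51217.20
        = 0.19525 m = 19.52 cm


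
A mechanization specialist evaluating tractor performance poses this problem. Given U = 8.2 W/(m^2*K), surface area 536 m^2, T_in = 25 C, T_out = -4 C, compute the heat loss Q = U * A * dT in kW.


dT = 25 - (-4) = 29 K
Q = U * A * dT
  = 8.2 * 536 * 29
  = 127460.80 W = 127.46 kW


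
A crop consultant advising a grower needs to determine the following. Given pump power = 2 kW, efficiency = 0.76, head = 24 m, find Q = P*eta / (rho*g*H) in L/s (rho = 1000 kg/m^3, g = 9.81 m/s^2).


Q = (P * 1000 * eta) / (rho * g * H)
  = (2 * 1000 * 0.76) / (1000 * 9.81 * 24)
  = 1520 / 235440
  = 0.00646 m^3/s = 6.46 L/s


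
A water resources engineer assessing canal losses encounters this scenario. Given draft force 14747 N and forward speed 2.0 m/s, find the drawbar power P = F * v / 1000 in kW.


P = F * v / 1000
  = 14747 * 2.0 / 1000
  = 29494 / 1000
  = 29.49 kW


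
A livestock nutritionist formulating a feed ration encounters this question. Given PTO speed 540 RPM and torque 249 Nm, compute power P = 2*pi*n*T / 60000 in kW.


P = 2*pi*n*T / 60000
  = 2*pi * 540 * 249 / 60000
  = 844837.10 / 60000
  = 14.08 kW


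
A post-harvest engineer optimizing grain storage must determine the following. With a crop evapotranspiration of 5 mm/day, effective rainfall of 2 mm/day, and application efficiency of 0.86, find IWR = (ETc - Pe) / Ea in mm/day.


IWR = (ETc - Pe) / Ea
    = (5 - 2) / 0.86
    = 3 / 0.86
    = 3.49 mm/day


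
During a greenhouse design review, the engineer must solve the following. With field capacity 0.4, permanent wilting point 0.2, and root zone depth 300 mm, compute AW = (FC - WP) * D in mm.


AW = (FC - WP) * D
   = (0.4 - 0.2) * 300
   = 0.20 * 300
   = 60 mm


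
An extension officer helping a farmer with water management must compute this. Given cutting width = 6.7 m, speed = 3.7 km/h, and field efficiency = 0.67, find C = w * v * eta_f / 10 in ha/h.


C = w * v * eta_f / 10
  = 6.7 * 3.7 * 0.67 / 10
  = 16.61 / 10
  = 1.66 ha/h


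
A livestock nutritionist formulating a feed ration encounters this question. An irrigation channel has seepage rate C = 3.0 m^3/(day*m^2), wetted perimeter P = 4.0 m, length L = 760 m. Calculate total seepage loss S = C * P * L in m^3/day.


S = C * P * L
  = 3.0 * 4.0 * 760
  = 9120 m^3/day


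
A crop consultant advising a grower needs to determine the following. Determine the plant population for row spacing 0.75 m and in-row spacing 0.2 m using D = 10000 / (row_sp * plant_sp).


D = 10000 / (row_sp * plant_sp)
  = 10000 / (0.75 * 0.2)
  = 10000 / 0.1500
  = 66666.67 plants/ha


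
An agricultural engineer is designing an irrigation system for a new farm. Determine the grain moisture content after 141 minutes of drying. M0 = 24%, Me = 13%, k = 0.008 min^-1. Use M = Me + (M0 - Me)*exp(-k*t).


M = Me + (M0 - Me) * e^(-k*t)
  = 13 + (24 - 13) * e^(-0.008*141)
  = 13 + 11 * e^(-1.128)
  = 13 + 11 * 0.32368
  = 13 + 3.5605
  = 16.56%


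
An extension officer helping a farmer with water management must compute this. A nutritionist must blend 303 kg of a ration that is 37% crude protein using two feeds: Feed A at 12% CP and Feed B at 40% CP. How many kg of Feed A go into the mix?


parts_A = CP_b - target = 40 - 37 = 3
parts_B = target - CP_a = 37 - 12 = 25
total_parts = 3 + 25 = 28
Feed A = 303 * 3 / 28 = 32.46 kg
Feed B = 303 * 25 / 28 = 270.54 kg

32.46 kg


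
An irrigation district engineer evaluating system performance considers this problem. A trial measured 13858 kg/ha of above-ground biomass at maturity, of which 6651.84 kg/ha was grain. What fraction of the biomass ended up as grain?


HI = grain_yield / biomass
   = 6651.84 / 13858
   = 0.48


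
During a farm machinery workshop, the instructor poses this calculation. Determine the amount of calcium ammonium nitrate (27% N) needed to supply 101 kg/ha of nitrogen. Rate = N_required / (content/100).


Rate = N_required / (N_content / 100)
     = 101 / (27 / 100)
     = 101 / 0.27
     = 374.07 kg/ha


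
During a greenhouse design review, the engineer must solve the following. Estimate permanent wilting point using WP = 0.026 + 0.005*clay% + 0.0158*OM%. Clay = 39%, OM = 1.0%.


WP = 0.026 + 0.005*39 + 0.0158*1.0
   = 0.026 + 0.1950 + 0.0158
   = 0.2368


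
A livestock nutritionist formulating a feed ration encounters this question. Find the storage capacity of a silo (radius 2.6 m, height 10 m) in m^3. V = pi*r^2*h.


V = pi * r^2 * h
  = pi * 2.6^2 * 10
  = pi * 6.76 * 10
  = 212.37 m^3


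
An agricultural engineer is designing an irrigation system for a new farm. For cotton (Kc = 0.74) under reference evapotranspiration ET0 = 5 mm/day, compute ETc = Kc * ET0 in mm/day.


ETc = Kc * ET0
    = 0.74 * 5
    = 3.70 mm/day


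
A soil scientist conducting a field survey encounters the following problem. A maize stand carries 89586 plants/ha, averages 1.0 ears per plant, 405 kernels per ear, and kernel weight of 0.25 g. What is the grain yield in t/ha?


Y = density * ears * kernels * kw
  = 89586 * 1.0 * 405 * 0.25 g/ha
  = 9070582.50 g/ha
  = 9070.58 kg/ha = 9.07 t/ha


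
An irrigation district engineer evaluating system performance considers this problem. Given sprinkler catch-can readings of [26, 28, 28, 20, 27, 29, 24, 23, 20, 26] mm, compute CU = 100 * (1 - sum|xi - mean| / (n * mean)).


xbar = 251 / 10 = 25.100
sum|xi - xbar| = 26.800
CU = 100 * (1 - 26.800 / (10 * 25.100))
   = 100 * (1 - 0.1068)
   = 89.32%


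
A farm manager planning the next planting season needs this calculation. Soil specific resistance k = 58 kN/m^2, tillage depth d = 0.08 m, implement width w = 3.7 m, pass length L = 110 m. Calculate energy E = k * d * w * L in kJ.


E = k * d * w * L
  = 58 * 0.08 * 3.7 * 110
  = 1888.48 kJ


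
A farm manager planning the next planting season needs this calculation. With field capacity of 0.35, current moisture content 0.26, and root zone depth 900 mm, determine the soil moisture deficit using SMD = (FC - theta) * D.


SMD = (FC - theta) * D
    = (0.35 - 0.26) * 900
    = 0.090 * 900
    = 81 mm


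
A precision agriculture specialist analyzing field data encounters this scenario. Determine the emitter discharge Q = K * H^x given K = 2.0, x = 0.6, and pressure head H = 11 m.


Q = K * H^x
  = 2.0 * 11^0.6
  = 2.0 * 4.2154
  = 8.43 L/h


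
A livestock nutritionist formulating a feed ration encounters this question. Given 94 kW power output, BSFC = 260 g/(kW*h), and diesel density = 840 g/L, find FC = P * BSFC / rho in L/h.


FC = P * BSFC / rho_fuel
   = 94 * 260 / 840
   = 24440 / 840
   = 29.10 L/h


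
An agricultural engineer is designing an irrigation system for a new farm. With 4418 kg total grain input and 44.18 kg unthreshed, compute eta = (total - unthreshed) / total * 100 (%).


eta = (total - unthreshed) / total * 100
    = (4418 - 44.18) / 4418 * 100
    = 4373.82 / 4418 * 100
    = 99%


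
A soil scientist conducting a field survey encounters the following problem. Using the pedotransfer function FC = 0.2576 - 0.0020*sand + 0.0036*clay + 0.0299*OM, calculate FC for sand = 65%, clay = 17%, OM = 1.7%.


FC = 0.2576 - 0.0020*65 + 0.0036*17 + 0.0299*1.7
   = 0.2576 - 0.1300 + 0.0612 + 0.0508
   = 0.2396


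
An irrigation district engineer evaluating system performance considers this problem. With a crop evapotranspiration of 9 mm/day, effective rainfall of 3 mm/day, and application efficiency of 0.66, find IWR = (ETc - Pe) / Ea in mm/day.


IWR = (ETc - Pe) / Ea
    = (9 - 3) / 0.66
    = 6 / 0.66
    = 9.09 mm/day


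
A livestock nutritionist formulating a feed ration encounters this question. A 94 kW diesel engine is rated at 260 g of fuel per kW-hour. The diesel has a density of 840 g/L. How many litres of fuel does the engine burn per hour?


FC = P * BSFC / rho_fuel
   = 94 * 260 / 840
   = 24440 / 840
   = 29.10 L/h


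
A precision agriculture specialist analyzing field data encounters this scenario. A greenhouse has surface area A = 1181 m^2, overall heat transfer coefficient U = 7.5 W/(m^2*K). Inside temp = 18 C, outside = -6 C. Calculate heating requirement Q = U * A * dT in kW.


dT = 18 - (-6) = 24 K
Q = U * A * dT
  = 7.5 * 1181 * 24
  = 212580 W = 212.58 kW


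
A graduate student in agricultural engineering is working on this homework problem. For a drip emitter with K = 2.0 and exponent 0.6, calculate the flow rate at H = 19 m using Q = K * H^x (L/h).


Q = K * H^x
  = 2.0 * 19^0.6
  = 2.0 * 5.8513
  = 11.70 L/h


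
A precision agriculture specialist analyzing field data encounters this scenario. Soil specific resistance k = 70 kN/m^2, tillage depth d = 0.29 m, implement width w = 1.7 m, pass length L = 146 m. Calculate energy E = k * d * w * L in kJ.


E = k * d * w * L
  = 70 * 0.29 * 1.7 * 146
  = 5038.46 kJ


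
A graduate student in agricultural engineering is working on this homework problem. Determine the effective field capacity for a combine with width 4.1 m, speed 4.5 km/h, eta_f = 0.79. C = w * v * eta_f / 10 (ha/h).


C = w * v * eta_f / 10
  = 4.1 * 4.5 * 0.79 / 10
  = 14.58 / 10
  = 1.46 ha/h


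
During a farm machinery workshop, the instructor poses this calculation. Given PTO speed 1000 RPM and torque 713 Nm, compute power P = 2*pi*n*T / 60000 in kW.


P = 2*pi*n*T / 60000
  = 2*pi * 1000 * 713 / 60000
  = 4479911.12 / 60000
  = 74.67 kW


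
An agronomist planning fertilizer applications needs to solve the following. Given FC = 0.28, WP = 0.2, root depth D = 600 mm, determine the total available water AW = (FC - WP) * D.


AW = (FC - WP) * D
   = (0.28 - 0.2) * 600
   = 0.08 * 600
   = 48 mm


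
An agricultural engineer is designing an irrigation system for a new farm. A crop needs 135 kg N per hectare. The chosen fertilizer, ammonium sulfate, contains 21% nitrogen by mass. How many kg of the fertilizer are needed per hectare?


Rate = N_required / (N_content / 100)
     = 135 / (21 / 100)
     = 135 / 0.21
     = 642.86 kg/ha


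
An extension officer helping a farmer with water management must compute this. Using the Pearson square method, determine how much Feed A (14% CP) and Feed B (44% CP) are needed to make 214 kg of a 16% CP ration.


parts_A = CP_b - target = 44 - 16 = 28
parts_B = target - CP_a = 16 - 14 = 2
total_parts = 28 + 2 = 30
Feed A = 214 * 28 / 30 = 199.73 kg
Feed B = 214 * 2 / 30 = 14.27 kg

199.73 kg


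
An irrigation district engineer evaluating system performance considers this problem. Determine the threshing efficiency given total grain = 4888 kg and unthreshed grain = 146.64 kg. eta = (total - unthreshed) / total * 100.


eta = (total - unthreshed) / total * 100
    = (4888 - 146.64) / 4888 * 100
    = 4741.36 / 4888 * 100
    = 97%


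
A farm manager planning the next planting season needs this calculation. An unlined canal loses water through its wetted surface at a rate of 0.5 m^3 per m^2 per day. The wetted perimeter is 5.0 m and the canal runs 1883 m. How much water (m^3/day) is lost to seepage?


S = C * P * L
  = 0.5 * 5.0 * 1883
  = 4707.50 m^3/day


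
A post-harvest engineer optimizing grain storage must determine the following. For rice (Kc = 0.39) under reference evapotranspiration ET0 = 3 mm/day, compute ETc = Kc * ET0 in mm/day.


ETc = Kc * ET0
    = 0.39 * 3
    = 1.17 mm/day


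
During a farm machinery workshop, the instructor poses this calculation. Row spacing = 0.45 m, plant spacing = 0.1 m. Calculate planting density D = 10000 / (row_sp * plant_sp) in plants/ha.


D = 10000 / (row_sp * plant_sp)
  = 10000 / (0.45 * 0.1)
  = 10000 / 0.0450
  = 222222.22 plants/ha


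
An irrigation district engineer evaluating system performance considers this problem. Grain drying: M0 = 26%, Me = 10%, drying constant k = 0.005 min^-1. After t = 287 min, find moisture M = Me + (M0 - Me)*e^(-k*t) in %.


M = Me + (M0 - Me) * e^(-k*t)
  = 10 + (26 - 10) * e^(-0.005*287)
  = 10 + 16 * e^(-1.435)
  = 10 + 16 * 0.23812
  = 10 + 3.8098
  = 13.81%


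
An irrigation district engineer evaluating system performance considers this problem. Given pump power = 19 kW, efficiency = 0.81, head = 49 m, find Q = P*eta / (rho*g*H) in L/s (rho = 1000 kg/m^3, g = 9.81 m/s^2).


Q = (P * 1000 * eta) / (rho * g * H)
  = (19 * 1000 * 0.81) / (1000 * 9.81 * 49)
  = 15390 / 480690
  = 0.03202 m^3/s = 32.02 L/s


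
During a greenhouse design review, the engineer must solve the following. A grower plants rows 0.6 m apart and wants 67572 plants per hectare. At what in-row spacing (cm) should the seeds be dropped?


spacing = 10000 / (row_sp * density)
        = 10000 / (0.6 * 67572)
        = 10000 / 40543.20
        = 0.24665 m = 24.67 cm


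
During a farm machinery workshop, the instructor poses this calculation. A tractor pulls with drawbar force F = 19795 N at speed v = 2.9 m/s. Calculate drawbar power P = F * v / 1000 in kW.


P = F * v / 1000
  = 19795 * 2.9 / 1000
  = 57405.50 / 1000
  = 57.41 kW


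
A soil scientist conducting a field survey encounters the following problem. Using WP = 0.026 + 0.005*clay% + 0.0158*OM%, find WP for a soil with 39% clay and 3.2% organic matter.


WP = 0.026 + 0.005*39 + 0.0158*3.2
   = 0.026 + 0.1950 + 0.0506
   = 0.2716


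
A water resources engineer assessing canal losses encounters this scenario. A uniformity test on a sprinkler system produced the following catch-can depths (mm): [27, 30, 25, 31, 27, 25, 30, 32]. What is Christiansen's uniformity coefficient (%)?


xbar = 227 / 8 = 28.375
sum|xi - xbar| = 19
CU = 100 * (1 - 19 / (8 * 28.375))
   = 100 * (1 - 0.0837)
   = 91.63%


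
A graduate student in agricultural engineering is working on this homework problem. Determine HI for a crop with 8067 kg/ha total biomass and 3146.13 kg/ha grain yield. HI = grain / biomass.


HI = grain_yield / biomass
   = 3146.13 / 8067
   = 0.39


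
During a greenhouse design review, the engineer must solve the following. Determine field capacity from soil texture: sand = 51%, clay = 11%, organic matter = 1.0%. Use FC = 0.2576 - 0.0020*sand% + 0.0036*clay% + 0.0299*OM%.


FC = 0.2576 - 0.0020*51 + 0.0036*11 + 0.0299*1.0
   = 0.2576 - 0.1020 + 0.0396 + 0.0299
   = 0.2251


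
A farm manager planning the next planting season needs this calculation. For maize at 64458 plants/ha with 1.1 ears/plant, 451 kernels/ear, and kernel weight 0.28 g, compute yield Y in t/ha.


Y = density * ears * kernels * kw
  = 64458 * 1.1 * 451 * 0.28 g/ha
  = 8953731.86 g/ha
  = 8953.73 kg/ha = 8.95 t/ha


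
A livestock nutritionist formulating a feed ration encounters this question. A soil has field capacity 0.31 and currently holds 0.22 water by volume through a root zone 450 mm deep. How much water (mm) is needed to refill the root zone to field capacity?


SMD = (FC - theta) * D
    = (0.31 - 0.22) * 450
    = 0.090 * 450
    = 40.50 mm


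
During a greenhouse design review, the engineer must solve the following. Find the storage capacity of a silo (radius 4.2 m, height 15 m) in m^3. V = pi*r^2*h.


V = pi * r^2 * h
  = pi * 4.2^2 * 15
  = pi * 17.64 * 15
  = 831.27 m^3


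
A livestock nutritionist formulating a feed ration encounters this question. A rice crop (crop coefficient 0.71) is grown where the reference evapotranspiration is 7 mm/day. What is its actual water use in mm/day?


ETc = Kc * ET0
    = 0.71 * 7
    = 4.97 mm/day


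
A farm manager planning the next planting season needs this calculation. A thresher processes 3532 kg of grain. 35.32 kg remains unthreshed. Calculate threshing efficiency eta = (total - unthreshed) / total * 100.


eta = (total - unthreshed) / total * 100
    = (3532 - 35.32) / 3532 * 100
    = 3496.68 / 3532 * 100
    = 99%


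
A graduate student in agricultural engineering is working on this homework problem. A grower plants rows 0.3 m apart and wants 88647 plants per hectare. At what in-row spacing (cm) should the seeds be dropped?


spacing = 10000 / (row_sp * density)
        = 10000 / (0.3 * 88647)
        = 10000 / 26594.10
        = 0.37602 m = 37.60 cm


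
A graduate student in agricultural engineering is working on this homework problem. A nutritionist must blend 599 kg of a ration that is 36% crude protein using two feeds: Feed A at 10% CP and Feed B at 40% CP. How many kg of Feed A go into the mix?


parts_A = CP_b - target = 40 - 36 = 4
parts_B = target - CP_a = 36 - 10 = 26
total_parts = 4 + 26 = 30
Feed A = 599 * 4 / 30 = 79.87 kg
Feed B = 599 * 26 / 30 = 519.13 kg

79.87 kg


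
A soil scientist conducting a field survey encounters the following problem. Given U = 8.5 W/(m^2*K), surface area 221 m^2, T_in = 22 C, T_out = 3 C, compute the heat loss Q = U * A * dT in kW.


dT = 22 - (3) = 19 K
Q = U * A * dT
  = 8.5 * 221 * 19
  = 35691.50 W = 35.69 kW


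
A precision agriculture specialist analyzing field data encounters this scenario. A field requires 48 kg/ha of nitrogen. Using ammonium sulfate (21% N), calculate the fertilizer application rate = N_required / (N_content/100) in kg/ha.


Rate = N_required / (N_content / 100)
     = 48 / (21 / 100)
     = 48 / 0.21
     = 228.57 kg/ha


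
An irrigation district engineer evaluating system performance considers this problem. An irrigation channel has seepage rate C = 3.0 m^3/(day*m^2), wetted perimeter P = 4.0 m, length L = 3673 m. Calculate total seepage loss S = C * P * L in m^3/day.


S = C * P * L
  = 3.0 * 4.0 * 3673
  = 44076 m^3/day


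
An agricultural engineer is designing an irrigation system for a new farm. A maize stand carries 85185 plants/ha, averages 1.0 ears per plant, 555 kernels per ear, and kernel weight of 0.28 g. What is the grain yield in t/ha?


Y = density * ears * kernels * kw
  = 85185 * 1.0 * 555 * 0.28 g/ha
  = 13237749.00 g/ha
  = 13237.75 kg/ha = 13.24 t/ha


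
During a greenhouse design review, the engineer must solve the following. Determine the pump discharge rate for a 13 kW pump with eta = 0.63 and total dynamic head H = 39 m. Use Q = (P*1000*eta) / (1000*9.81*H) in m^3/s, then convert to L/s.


Q = (P * 1000 * eta) / (rho * g * H)
  = (13 * 1000 * 0.63) / (1000 * 9.81 * 39)
  = 8190 / 382590
  = 0.02141 m^3/s = 21.41 L/s


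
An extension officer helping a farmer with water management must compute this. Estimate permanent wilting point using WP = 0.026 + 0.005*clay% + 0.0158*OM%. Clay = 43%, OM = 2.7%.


WP = 0.026 + 0.005*43 + 0.0158*2.7
   = 0.026 + 0.2150 + 0.0427
   = 0.2837


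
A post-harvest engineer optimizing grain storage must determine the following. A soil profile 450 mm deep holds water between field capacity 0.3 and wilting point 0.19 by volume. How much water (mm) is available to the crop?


AW = (FC - WP) * D
   = (0.3 - 0.19) * 450
   = 0.11 * 450
   = 49.50 mm


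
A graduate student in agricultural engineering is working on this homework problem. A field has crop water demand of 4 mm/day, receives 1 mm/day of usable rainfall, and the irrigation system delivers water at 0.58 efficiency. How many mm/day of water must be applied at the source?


IWR = (ETc - Pe) / Ea
    = (4 - 1) / 0.58
    = 3 / 0.58
    = 5.17 mm/day


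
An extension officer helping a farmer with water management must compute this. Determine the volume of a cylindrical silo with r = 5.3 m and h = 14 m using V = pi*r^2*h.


V = pi * r^2 * h
  = pi * 5.3^2 * 14
  = pi * 28.09 * 14
  = 1235.46 m^3


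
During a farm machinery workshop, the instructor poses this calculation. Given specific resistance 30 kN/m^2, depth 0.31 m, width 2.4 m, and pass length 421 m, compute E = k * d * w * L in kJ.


E = k * d * w * L
  = 30 * 0.31 * 2.4 * 421
  = 9396.72 kJ


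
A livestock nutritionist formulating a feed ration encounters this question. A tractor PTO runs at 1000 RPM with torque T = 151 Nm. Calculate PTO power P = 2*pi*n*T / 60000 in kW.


P = 2*pi*n*T / 60000
  = 2*pi * 1000 * 151 / 60000
  = 948760.98 / 60000
  = 15.81 kW


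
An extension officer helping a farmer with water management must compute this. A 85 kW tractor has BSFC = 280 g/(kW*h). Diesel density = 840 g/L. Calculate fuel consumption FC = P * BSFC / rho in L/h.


FC = P * BSFC / rho_fuel
   = 85 * 280 / 840
   = 23800 / 840
   = 28.33 L/h


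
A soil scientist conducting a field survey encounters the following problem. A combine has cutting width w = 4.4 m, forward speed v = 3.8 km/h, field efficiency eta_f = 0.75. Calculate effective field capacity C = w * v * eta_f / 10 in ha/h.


C = w * v * eta_f / 10
  = 4.4 * 3.8 * 0.75 / 10
  = 12.54 / 10
  = 1.25 ha/h


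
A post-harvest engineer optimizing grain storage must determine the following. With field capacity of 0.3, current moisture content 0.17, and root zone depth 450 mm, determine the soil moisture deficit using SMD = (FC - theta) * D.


SMD = (FC - theta) * D
    = (0.3 - 0.17) * 450
    = 0.130 * 450
    = 58.50 mm


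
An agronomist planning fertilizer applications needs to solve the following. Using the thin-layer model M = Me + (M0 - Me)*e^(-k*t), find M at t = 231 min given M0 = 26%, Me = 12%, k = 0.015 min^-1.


M = Me + (M0 - Me) * e^(-k*t)
  = 12 + (26 - 12) * e^(-0.015*231)
  = 12 + 14 * e^(-3.465)
  = 12 + 14 * 0.03127
  = 12 + 0.4378
  = 12.44%


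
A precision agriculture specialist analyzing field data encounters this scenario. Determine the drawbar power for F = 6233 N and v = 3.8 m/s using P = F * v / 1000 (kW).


P = F * v / 1000
  = 6233 * 3.8 / 1000
  = 23685.40 / 1000
  = 23.69 kW


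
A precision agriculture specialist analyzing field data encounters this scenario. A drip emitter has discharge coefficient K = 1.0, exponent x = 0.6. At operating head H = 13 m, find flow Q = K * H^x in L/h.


Q = K * H^x
  = 1.0 * 13^0.6
  = 1.0 * 4.6598
  = 4.66 L/h


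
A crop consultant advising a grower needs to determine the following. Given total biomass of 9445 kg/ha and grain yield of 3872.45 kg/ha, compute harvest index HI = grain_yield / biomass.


HI = grain_yield / biomass
   = 3872.45 / 9445
   = 0.41


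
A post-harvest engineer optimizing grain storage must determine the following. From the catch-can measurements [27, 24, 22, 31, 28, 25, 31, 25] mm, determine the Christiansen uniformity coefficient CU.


xbar = 213 / 8 = 26.625
sum|xi - xbar| = 21
CU = 100 * (1 - 21 / (8 * 26.625))
   = 100 * (1 - 0.0986)
   = 90.14%


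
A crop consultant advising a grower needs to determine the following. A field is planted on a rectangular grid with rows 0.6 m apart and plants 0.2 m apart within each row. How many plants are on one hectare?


D = 10000 / (row_sp * plant_sp)
  = 10000 / (0.6 * 0.2)
  = 10000 / 0.1200
  = 83333.33 plants/ha


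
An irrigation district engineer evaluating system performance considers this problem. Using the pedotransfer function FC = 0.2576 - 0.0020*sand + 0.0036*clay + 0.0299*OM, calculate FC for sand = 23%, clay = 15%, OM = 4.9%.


FC = 0.2576 - 0.0020*23 + 0.0036*15 + 0.0299*4.9
   = 0.2576 - 0.0460 + 0.0540 + 0.1465
   = 0.4121


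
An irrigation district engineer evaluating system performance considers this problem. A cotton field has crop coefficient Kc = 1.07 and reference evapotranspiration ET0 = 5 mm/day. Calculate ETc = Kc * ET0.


ETc = Kc * ET0
    = 1.07 * 5
    = 5.35 mm/day


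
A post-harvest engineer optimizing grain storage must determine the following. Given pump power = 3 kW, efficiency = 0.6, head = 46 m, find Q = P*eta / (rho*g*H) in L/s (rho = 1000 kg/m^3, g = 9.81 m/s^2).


Q = (P * 1000 * eta) / (rho * g * H)
  = (3 * 1000 * 0.6) / (1000 * 9.81 * 46)
  = 1800 / 451260
  = 0.00399 m^3/s = 3.99 L/s


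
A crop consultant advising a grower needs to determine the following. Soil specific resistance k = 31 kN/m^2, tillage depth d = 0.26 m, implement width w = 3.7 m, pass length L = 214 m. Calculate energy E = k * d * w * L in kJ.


E = k * d * w * L
  = 31 * 0.26 * 3.7 * 214
  = 6381.91 kJ


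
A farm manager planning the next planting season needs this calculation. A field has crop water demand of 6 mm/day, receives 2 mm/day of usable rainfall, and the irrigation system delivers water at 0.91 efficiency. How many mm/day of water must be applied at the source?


IWR = (ETc - Pe) / Ea
    = (6 - 2) / 0.91
    = 4 / 0.91
    = 4.40 mm/day


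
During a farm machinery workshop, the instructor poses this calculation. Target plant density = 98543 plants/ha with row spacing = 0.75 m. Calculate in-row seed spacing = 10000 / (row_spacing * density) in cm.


spacing = 10000 / (row_sp * density)
        = 10000 / (0.75 * 98543)
        = 10000 / 73907.25
        = 0.13530 m = 13.53 cm


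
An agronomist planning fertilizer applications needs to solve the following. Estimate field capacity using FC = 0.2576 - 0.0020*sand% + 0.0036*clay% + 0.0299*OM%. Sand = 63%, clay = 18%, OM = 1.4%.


FC = 0.2576 - 0.0020*63 + 0.0036*18 + 0.0299*1.4
   = 0.2576 - 0.1260 + 0.0648 + 0.0419
   = 0.2383


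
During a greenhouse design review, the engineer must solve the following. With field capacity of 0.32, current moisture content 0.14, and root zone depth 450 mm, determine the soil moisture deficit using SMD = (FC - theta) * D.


SMD = (FC - theta) * D
    = (0.32 - 0.14) * 450
    = 0.180 * 450
    = 81 mm


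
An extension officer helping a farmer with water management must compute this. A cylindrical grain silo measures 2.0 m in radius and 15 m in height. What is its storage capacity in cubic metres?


V = pi * r^2 * h
  = pi * 2.0^2 * 15
  = pi * 4 * 15
  = 188.50 m^3


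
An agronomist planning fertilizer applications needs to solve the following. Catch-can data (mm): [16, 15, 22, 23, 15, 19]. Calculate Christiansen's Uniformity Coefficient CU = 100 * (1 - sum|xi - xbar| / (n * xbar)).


xbar = 110 / 6 = 18.333
sum|xi - xbar| = 18
CU = 100 * (1 - 18 / (6 * 18.333))
   = 100 * (1 - 0.1636)
   = 83.64%


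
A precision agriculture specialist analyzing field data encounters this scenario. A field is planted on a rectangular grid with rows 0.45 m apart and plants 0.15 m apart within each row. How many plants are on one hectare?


D = 10000 / (row_sp * plant_sp)
  = 10000 / (0.45 * 0.15)
  = 10000 / 0.0675
  = 148148.15 plants/ha


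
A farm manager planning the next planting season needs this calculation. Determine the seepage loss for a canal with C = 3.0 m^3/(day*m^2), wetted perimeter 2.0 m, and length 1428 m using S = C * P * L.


S = C * P * L
  = 3.0 * 2.0 * 1428
  = 8568 m^3/day


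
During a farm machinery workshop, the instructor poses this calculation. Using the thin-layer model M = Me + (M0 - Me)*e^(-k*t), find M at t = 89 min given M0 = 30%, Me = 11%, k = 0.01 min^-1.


M = Me + (M0 - Me) * e^(-k*t)
  = 11 + (30 - 11) * e^(-0.01*89)
  = 11 + 19 * e^(-0.890)
  = 11 + 19 * 0.41066
  = 11 + 7.8025
  = 18.80%


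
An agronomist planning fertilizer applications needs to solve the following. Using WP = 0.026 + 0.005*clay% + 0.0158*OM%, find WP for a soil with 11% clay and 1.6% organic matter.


WP = 0.026 + 0.005*11 + 0.0158*1.6
   = 0.026 + 0.0550 + 0.0253
   = 0.1063


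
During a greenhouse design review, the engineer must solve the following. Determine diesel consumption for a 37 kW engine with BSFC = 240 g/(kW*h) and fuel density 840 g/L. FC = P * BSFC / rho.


FC = P * BSFC / rho_fuel
   = 37 * 240 / 840
   = 8880 / 840
   = 10.57 L/h
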